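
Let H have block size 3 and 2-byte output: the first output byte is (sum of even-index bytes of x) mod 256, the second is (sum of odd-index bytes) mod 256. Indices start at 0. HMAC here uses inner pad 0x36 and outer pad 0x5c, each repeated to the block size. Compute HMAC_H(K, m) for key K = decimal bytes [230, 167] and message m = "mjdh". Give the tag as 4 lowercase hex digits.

78d3

Key decimal bytes [230, 167] = e6 a7 is 2 bytes ≤ B = 3; zero-pad to 3 bytes: K' = e6 a7 00.
K' ⊕ ipad = d0 91 36.  K' ⊕ opad = ba fb 5c.
Inner input = (K'⊕ipad) ∥ m = d0 91 36 ∥ 6d 6a 64 68.
Inner hash: even-index sum = 472 mod 256 = 216; odd-index sum = 354 mod 256 = 98 → d8 62.
Outer input = (K'⊕opad) ∥ inner = ba fb 5c ∥ d8 62.
Outer hash (tag): even-index sum = 376 mod 256 = 120; odd-index sum = 467 mod 256 = 211 → 78 d3.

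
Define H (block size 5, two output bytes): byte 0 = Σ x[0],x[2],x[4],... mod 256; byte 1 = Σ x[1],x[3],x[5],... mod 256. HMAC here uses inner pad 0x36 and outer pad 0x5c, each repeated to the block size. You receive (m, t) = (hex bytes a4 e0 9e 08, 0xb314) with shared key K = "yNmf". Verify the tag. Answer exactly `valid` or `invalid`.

invalid

Key "yNmf" = 79 4e 6d 66 is 4 bytes ≤ B = 5; zero-pad to 5 bytes: K' = 79 4e 6d 66 00.
K' ⊕ ipad = 4f 78 5b 50 36; K' ⊕ opad = 25 12 31 3a 5c.
Inner hash: even-index sum = 456 mod 256 = 200; odd-index sum = 522 mod 256 = 10 → c8 0a.
Outer hash (recomputed tag): even-index sum = 188 mod 256 = 188; odd-index sum = 276 mod 256 = 20 → bc 14.
Recomputed tag = bc14; claimed = b314 → mismatch.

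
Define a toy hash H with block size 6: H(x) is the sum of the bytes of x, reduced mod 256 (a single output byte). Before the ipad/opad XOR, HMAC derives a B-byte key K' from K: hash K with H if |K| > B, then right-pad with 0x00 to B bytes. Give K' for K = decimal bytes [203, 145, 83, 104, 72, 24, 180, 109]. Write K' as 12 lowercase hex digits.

980000000000

|K| = 8 > B = 6, so first hash the key.
H(K): sum = 203+145+83+104+72+24+180+109 = 920; mod 256 = 152 → 98.
Zero-pad H(K) = 98 to 6 bytes: K' = 98 00 00 00 00 00.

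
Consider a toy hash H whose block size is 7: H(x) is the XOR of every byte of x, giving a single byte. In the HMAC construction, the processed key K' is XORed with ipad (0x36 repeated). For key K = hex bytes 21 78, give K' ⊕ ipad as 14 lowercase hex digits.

174e3636363636

Key hex bytes 21 78 is 2 bytes ≤ B = 7; zero-pad to 7 bytes: K' = 21 78 00 00 00 00 00.
XOR each byte with 0x36: 21⊕36=17, 78⊕36=4e, 00⊕36=36, 00⊕36=36, 00⊕36=36, 00⊕36=36, 00⊕36=36.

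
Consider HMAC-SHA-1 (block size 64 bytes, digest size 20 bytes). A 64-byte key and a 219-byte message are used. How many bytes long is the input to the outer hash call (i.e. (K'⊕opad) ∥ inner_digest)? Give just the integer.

84

Key is 64 ≤ 64 bytes, zero-padded: |K'| = 64.
Outer input = (K'⊕opad) ∥ H(inner) → 64 + 20 = 84 bytes.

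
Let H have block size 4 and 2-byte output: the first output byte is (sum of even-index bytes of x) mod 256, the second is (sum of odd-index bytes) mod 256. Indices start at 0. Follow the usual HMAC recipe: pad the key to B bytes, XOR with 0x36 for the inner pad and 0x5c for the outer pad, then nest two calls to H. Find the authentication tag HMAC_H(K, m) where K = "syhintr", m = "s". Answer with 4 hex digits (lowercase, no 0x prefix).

79fc

Key "syhintr" = 73 79 68 69 6e 74 72 is 7 bytes > B = 4, so hash it first: H(key) = bb 56, then zero-pad to 4 bytes: K' = bb 56 00 00.
K' ⊕ ipad = 8d 60 36 36.  K' ⊕ opad = e7 0a 5c 5c.
Inner input = (K'⊕ipad) ∥ m = 8d 60 36 36 ∥ 73.
Inner hash: even-index sum = 310 mod 256 = 54; odd-index sum = 150 mod 256 = 150 → 36 96.
Outer input = (K'⊕opad) ∥ inner = e7 0a 5c 5c ∥ 36 96.
Outer hash (tag): even-index sum = 377 mod 256 = 121; odd-index sum = 252 mod 256 = 252 → 79 fc.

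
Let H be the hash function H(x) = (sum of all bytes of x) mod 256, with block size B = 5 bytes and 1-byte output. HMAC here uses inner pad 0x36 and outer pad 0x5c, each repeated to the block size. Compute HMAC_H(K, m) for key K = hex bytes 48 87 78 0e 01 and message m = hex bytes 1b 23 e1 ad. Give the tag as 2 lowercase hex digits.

7a

Key hex bytes 48 87 78 0e 01 is exactly B = 5 bytes: K' = 48 87 78 0e 01.
K' ⊕ ipad = 7e b1 4e 38 37.  K' ⊕ opad = 14 db 24 52 5d.
Inner input = (K'⊕ipad) ∥ m = 7e b1 4e 38 37 ∥ 1b 23 e1 ad.
Inner hash: sum = 126+177+78+56+55+27+35+225+173 = 952; mod 256 = 184 → b8.
Outer input = (K'⊕opad) ∥ inner = 14 db 24 52 5d ∥ b8.
Outer hash (tag): sum = 20+219+36+82+93+184 = 634; mod 256 = 122 → 7a.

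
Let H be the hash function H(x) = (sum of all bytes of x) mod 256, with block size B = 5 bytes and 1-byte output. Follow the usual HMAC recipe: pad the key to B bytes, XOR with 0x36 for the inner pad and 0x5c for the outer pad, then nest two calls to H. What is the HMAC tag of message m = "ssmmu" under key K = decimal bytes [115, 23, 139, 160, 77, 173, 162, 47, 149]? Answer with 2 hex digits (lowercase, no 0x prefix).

Key decimal bytes [115, 23, 139, 160, 77, 173, 162, 47, 149] = 73 17 8b a0 4d ad a2 2f 95 is 9 bytes > B = 5, so hash it first: H(key) = 15, then zero-pad to 5 bytes: K' = 15 00 00 00 00.
K' ⊕ ipad = 23 36 36 36 36.  K' ⊕ opad = 49 5c 5c 5c 5c.
Inner input = (K'⊕ipad) ∥ m = 23 36 36 36 36 ∥ 73 73 6d 6d 75.
Inner hash: sum = 35+54+54+54+54+115+115+109+109+117 = 816; mod 256 = 48 → 30.
Outer input = (K'⊕opad) ∥ inner = 49 5c 5c 5c 5c ∥ 30.
Outer hash (tag): sum = 73+92+92+92+92+48 = 489; mod 256 = 233 → e9.

e9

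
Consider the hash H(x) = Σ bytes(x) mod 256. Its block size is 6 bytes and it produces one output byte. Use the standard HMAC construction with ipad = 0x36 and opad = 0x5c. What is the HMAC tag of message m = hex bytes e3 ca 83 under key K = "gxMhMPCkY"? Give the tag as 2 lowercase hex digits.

7c

Key "gxMhMPCkY" = 67 78 4d 68 4d 50 43 6b 59 is 9 bytes > B = 6, so hash it first: H(key) = 38, then zero-pad to 6 bytes: K' = 38 00 00 00 00 00.
K' ⊕ ipad = 0e 36 36 36 36 36.  K' ⊕ opad = 64 5c 5c 5c 5c 5c.
Inner input = (K'⊕ipad) ∥ m = 0e 36 36 36 36 36 ∥ e3 ca 83.
Inner hash: sum = 14+54+54+54+54+54+227+202+131 = 844; mod 256 = 76 → 4c.
Outer input = (K'⊕opad) ∥ inner = 64 5c 5c 5c 5c 5c ∥ 4c.
Outer hash (tag): sum = 100+92+92+92+92+92+76 = 636; mod 256 = 124 → 7c.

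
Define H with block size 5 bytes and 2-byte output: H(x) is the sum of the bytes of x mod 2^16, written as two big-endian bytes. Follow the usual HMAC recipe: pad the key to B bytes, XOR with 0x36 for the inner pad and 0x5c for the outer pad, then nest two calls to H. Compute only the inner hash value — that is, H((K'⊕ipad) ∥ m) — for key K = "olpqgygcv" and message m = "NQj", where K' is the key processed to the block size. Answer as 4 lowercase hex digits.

Key "olpqgygcv" = 6f 6c 70 71 67 79 67 63 76 is 9 bytes > B = 5, so hash it first: H(key) = 03 dc, then zero-pad to 5 bytes: K' = 03 dc 00 00 00.
K' ⊕ ipad = 35 ea 36 36 36.
Inner input = 35 ea 36 36 36 ∥ 4e 51 6a.
Inner hash: sum = 53+234+54+54+54+78+81+106 = 714 → 02 ca.

02ca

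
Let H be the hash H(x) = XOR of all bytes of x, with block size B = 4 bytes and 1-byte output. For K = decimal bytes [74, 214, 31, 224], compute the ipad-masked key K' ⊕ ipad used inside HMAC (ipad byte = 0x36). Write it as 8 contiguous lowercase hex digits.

Key decimal bytes [74, 214, 31, 224] = 4a d6 1f e0 is exactly B = 4 bytes: K' = 4a d6 1f e0.
XOR each byte with 0x36: 4a⊕36=7c, d6⊕36=e0, 1f⊕36=29, e0⊕36=d6.

7ce029d6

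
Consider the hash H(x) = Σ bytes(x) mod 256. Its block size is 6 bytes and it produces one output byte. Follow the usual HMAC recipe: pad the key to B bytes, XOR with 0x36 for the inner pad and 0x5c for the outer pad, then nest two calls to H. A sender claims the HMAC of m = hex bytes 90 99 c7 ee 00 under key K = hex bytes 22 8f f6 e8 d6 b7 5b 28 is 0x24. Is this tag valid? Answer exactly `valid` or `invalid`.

valid

Key hex bytes 22 8f f6 e8 d6 b7 5b 28 is 8 bytes > B = 6, so hash it first: H(key) = 9f, then zero-pad to 6 bytes: K' = 9f 00 00 00 00 00.
K' ⊕ ipad = a9 36 36 36 36 36; K' ⊕ opad = c3 5c 5c 5c 5c 5c.
Inner hash: sum = 169+54+54+54+54+54+144+153+199+238+0 = 1173; mod 256 = 149 → 95.
Outer hash (recomputed tag): sum = 195+92+92+92+92+92+149 = 804; mod 256 = 36 → 24.
Recomputed tag = 24; claimed = 24 → match.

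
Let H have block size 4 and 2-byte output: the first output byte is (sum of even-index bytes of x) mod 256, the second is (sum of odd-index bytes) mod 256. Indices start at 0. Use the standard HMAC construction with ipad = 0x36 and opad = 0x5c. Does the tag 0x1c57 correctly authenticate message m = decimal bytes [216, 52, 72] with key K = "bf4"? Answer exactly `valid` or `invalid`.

invalid

Key "bf4" = 62 66 34 is 3 bytes ≤ B = 4; zero-pad to 4 bytes: K' = 62 66 34 00.
K' ⊕ ipad = 54 50 02 36; K' ⊕ opad = 3e 3a 68 5c.
Inner hash: even-index sum = 374 mod 256 = 118; odd-index sum = 186 mod 256 = 186 → 76 ba.
Outer hash (recomputed tag): even-index sum = 284 mod 256 = 28; odd-index sum = 336 mod 256 = 80 → 1c 50.
Recomputed tag = 1c50; claimed = 1c57 → mismatch.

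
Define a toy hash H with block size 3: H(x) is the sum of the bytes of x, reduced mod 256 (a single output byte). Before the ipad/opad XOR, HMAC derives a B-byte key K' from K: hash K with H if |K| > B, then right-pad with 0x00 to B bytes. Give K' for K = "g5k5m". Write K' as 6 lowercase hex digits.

|K| = 5 > B = 3, so first hash the key.
H(K): sum = 103+53+107+53+109 = 425; mod 256 = 169 → a9.
Zero-pad H(K) = a9 to 3 bytes: K' = a9 00 00.

a90000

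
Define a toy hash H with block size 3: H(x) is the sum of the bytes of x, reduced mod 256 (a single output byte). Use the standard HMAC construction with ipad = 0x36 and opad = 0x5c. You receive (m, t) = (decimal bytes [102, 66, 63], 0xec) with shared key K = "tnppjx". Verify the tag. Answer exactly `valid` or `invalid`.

Key "tnppjx" = 74 6e 70 70 6a 78 is 6 bytes > B = 3, so hash it first: H(key) = a4, then zero-pad to 3 bytes: K' = a4 00 00.
K' ⊕ ipad = 92 36 36; K' ⊕ opad = f8 5c 5c.
Inner hash: sum = 146+54+54+102+66+63 = 485; mod 256 = 229 → e5.
Outer hash (recomputed tag): sum = 248+92+92+229 = 661; mod 256 = 149 → 95.
Recomputed tag = 95; claimed = ec → mismatch.

invalid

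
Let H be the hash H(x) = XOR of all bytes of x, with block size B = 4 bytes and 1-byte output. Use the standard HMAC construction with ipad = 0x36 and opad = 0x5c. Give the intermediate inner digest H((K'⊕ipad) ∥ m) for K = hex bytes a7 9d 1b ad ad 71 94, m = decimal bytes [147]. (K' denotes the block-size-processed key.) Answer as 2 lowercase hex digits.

57

Key hex bytes a7 9d 1b ad ad 71 94 is 7 bytes > B = 4, so hash it first: H(key) = c4, then zero-pad to 4 bytes: K' = c4 00 00 00.
K' ⊕ ipad = f2 36 36 36.
Inner input = f2 36 36 36 ∥ 93.
Inner hash: XOR f2⊕36⊕36⊕36⊕93 = 57.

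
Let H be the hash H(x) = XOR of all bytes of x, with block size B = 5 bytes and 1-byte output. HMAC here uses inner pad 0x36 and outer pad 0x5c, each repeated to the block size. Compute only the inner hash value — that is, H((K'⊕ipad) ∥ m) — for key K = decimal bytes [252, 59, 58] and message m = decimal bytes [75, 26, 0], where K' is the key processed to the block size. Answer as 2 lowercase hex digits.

9a

Key decimal bytes [252, 59, 58] = fc 3b 3a is 3 bytes ≤ B = 5; zero-pad to 5 bytes: K' = fc 3b 3a 00 00.
K' ⊕ ipad = ca 0d 0c 36 36.
Inner input = ca 0d 0c 36 36 ∥ 4b 1a 00.
Inner hash: XOR ca⊕0d⊕0c⊕36⊕36⊕4b⊕1a⊕00 = 9a.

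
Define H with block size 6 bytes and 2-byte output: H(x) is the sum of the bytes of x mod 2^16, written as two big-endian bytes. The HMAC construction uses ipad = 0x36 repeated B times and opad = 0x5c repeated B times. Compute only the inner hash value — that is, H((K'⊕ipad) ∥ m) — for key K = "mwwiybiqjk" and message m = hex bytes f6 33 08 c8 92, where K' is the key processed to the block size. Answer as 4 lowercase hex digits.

040d

Key "mwwiybiqjk" = 6d 77 77 69 79 62 69 71 6a 6b is 10 bytes > B = 6, so hash it first: H(key) = 04 4e, then zero-pad to 6 bytes: K' = 04 4e 00 00 00 00.
K' ⊕ ipad = 32 78 36 36 36 36.
Inner input = 32 78 36 36 36 36 ∥ f6 33 08 c8 92.
Inner hash: sum = 50+120+54+54+54+54+246+51+8+200+146 = 1037 → 04 0d.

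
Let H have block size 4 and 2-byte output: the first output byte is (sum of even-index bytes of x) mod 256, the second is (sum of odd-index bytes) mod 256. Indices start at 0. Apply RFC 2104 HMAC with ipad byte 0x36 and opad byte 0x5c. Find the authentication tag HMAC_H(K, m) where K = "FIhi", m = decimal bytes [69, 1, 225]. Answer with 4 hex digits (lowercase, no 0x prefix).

Key "FIhi" = 46 49 68 69 is exactly B = 4 bytes: K' = 46 49 68 69.
K' ⊕ ipad = 70 7f 5e 5f.  K' ⊕ opad = 1a 15 34 35.
Inner input = (K'⊕ipad) ∥ m = 70 7f 5e 5f ∥ 45 01 e1.
Inner hash: even-index sum = 500 mod 256 = 244; odd-index sum = 223 mod 256 = 223 → f4 df.
Outer input = (K'⊕opad) ∥ inner = 1a 15 34 35 ∥ f4 df.
Outer hash (tag): even-index sum = 322 mod 256 = 66; odd-index sum = 297 mod 256 = 41 → 42 29.

4229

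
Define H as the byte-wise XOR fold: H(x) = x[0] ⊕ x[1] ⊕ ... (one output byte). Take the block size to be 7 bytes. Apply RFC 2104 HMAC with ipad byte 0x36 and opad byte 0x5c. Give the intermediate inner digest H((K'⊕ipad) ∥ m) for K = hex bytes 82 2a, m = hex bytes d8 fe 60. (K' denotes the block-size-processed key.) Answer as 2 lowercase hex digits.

Key hex bytes 82 2a is 2 bytes ≤ B = 7; zero-pad to 7 bytes: K' = 82 2a 00 00 00 00 00.
K' ⊕ ipad = b4 1c 36 36 36 36 36.
Inner input = b4 1c 36 36 36 36 36 ∥ d8 fe 60.
Inner hash: XOR b4⊕1c⊕36⊕36⊕36⊕36⊕36⊕d8⊕fe⊕60 = d8.

d8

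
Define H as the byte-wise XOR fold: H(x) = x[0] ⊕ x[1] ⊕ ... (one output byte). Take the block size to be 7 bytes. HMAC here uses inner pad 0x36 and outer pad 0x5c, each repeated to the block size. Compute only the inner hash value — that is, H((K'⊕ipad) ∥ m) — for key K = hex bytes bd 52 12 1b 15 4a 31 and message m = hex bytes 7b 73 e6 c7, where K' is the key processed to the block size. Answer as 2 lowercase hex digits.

Key hex bytes bd 52 12 1b 15 4a 31 is exactly B = 7 bytes: K' = bd 52 12 1b 15 4a 31.
K' ⊕ ipad = 8b 64 24 2d 23 7c 07.
Inner input = 8b 64 24 2d 23 7c 07 ∥ 7b 73 e6 c7.
Inner hash: XOR 8b⊕64⊕24⊕2d⊕23⊕7c⊕07⊕7b⊕73⊕e6⊕c7 = 97.

97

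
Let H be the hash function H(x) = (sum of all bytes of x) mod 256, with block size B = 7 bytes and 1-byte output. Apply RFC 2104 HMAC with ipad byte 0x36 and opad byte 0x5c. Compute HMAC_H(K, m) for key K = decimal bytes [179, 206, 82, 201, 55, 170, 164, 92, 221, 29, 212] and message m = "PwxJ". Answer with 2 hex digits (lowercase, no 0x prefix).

89

Key decimal bytes [179, 206, 82, 201, 55, 170, 164, 92, 221, 29, 212] = b3 ce 52 c9 37 aa a4 5c dd 1d d4 is 11 bytes > B = 7, so hash it first: H(key) = 4b, then zero-pad to 7 bytes: K' = 4b 00 00 00 00 00 00.
K' ⊕ ipad = 7d 36 36 36 36 36 36.  K' ⊕ opad = 17 5c 5c 5c 5c 5c 5c.
Inner input = (K'⊕ipad) ∥ m = 7d 36 36 36 36 36 36 ∥ 50 77 78 4a.
Inner hash: sum = 125+54+54+54+54+54+54+80+119+120+74 = 842; mod 256 = 74 → 4a.
Outer input = (K'⊕opad) ∥ inner = 17 5c 5c 5c 5c 5c 5c ∥ 4a.
Outer hash (tag): sum = 23+92+92+92+92+92+92+74 = 649; mod 256 = 137 → 89.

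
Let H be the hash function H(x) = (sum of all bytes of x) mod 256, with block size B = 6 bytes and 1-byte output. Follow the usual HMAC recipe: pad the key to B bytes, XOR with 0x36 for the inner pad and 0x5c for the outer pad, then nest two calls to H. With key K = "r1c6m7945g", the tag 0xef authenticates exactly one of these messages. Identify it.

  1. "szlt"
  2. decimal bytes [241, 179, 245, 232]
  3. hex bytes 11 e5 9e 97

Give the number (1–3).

Key "r1c6m7945g" = 72 31 63 36 6d 37 39 34 35 67 is 10 bytes > B = 6, so hash it first: H(key) = e9, then zero-pad to 6 bytes: K' = e9 00 00 00 00 00.
K' ⊕ ipad = df 36 36 36 36 36; K' ⊕ opad = b5 5c 5c 5c 5c 5c.
m1: inner = H(df 36 36 36 36 36 73 7a 6c 74) = ba; tag = H(b5 5c 5c 5c 5c 5c ba) = 3b
m2: inner = H(df 36 36 36 36 36 f1 b3 f5 e8) = 6e; tag = H(b5 5c 5c 5c 5c 5c 6e) = ef ← matches
m3: inner = H(df 36 36 36 36 36 11 e5 9e 97) = 18; tag = H(b5 5c 5c 5c 5c 5c 18) = 99

2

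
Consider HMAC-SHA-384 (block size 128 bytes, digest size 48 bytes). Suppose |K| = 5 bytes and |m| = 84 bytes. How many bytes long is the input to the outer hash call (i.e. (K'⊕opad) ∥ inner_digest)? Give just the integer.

Key is 5 ≤ 128 bytes, zero-padded: |K'| = 128.
Outer input = (K'⊕opad) ∥ H(inner) → 128 + 48 = 176 bytes.

176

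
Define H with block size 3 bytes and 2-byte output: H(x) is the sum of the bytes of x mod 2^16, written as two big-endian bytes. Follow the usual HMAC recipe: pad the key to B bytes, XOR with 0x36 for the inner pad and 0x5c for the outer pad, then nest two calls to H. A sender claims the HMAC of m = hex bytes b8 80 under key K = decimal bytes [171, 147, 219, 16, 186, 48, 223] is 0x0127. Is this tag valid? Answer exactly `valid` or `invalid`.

invalid

Key decimal bytes [171, 147, 219, 16, 186, 48, 223] = ab 93 db 10 ba 30 df is 7 bytes > B = 3, so hash it first: H(key) = 03 f2, then zero-pad to 3 bytes: K' = 03 f2 00.
K' ⊕ ipad = 35 c4 36; K' ⊕ opad = 5f ae 5c.
Inner hash: sum = 53+196+54+184+128 = 615 → 02 67.
Outer hash (recomputed tag): sum = 95+174+92+2+103 = 466 → 01 d2.
Recomputed tag = 01d2; claimed = 0127 → mismatch.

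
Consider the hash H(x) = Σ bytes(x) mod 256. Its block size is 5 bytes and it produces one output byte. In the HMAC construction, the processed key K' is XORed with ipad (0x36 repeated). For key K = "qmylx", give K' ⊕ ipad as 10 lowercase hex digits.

475b4f5a4e

Key "qmylx" = 71 6d 79 6c 78 is exactly B = 5 bytes: K' = 71 6d 79 6c 78.
XOR each byte with 0x36: 71⊕36=47, 6d⊕36=5b, 79⊕36=4f, 6c⊕36=5a, 78⊕36=4e.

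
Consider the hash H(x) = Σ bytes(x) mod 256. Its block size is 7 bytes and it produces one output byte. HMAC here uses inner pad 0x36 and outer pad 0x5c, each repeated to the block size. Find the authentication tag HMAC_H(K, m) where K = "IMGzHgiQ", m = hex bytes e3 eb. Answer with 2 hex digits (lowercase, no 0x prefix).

Key "IMGzHgiQ" = 49 4d 47 7a 48 67 69 51 is 8 bytes > B = 7, so hash it first: H(key) = c0, then zero-pad to 7 bytes: K' = c0 00 00 00 00 00 00.
K' ⊕ ipad = f6 36 36 36 36 36 36.  K' ⊕ opad = 9c 5c 5c 5c 5c 5c 5c.
Inner input = (K'⊕ipad) ∥ m = f6 36 36 36 36 36 36 ∥ e3 eb.
Inner hash: sum = 246+54+54+54+54+54+54+227+235 = 1032; mod 256 = 8 → 08.
Outer input = (K'⊕opad) ∥ inner = 9c 5c 5c 5c 5c 5c 5c ∥ 08.
Outer hash (tag): sum = 156+92+92+92+92+92+92+8 = 716; mod 256 = 204 → cc.

cc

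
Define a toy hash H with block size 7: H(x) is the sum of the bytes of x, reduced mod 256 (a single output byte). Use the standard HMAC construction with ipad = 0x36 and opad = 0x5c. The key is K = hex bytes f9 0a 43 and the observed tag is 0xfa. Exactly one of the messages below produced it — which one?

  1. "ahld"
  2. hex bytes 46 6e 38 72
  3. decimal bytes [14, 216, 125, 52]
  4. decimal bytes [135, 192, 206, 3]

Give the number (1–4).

Key hex bytes f9 0a 43 is 3 bytes ≤ B = 7; zero-pad to 7 bytes: K' = f9 0a 43 00 00 00 00.
K' ⊕ ipad = cf 3c 75 36 36 36 36; K' ⊕ opad = a5 56 1f 5c 5c 5c 5c.
m1: inner = H(cf 3c 75 36 36 36 36 61 68 6c 64) = f1; tag = H(a5 56 1f 5c 5c 5c 5c f1) = 7b
m2: inner = H(cf 3c 75 36 36 36 36 46 6e 38 72) = b6; tag = H(a5 56 1f 5c 5c 5c 5c b6) = 40
m3: inner = H(cf 3c 75 36 36 36 36 0e d8 7d 34) = ef; tag = H(a5 56 1f 5c 5c 5c 5c ef) = 79
m4: inner = H(cf 3c 75 36 36 36 36 87 c0 ce 03) = 70; tag = H(a5 56 1f 5c 5c 5c 5c 70) = fa ← matches

4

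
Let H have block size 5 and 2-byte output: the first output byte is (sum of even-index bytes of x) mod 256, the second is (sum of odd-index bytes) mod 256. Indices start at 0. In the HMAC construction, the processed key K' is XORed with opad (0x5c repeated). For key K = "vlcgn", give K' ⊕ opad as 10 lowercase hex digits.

Key "vlcgn" = 76 6c 63 67 6e is exactly B = 5 bytes: K' = 76 6c 63 67 6e.
XOR each byte with 0x5c: 76⊕5c=2a, 6c⊕5c=30, 63⊕5c=3f, 67⊕5c=3b, 6e⊕5c=32.

2a303f3b32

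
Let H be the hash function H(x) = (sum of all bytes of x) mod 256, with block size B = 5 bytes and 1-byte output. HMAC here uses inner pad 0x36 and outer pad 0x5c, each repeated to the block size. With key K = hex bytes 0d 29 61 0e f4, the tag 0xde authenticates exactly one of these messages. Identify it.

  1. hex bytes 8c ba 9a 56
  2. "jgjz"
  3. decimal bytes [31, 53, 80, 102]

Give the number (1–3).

1

Key hex bytes 0d 29 61 0e f4 is exactly B = 5 bytes: K' = 0d 29 61 0e f4.
K' ⊕ ipad = 3b 1f 57 38 c2; K' ⊕ opad = 51 75 3d 52 a8.
m1: inner = H(3b 1f 57 38 c2 8c ba 9a 56) = e1; tag = H(51 75 3d 52 a8 e1) = de ← matches
m2: inner = H(3b 1f 57 38 c2 6a 67 6a 7a) = 60; tag = H(51 75 3d 52 a8 60) = 5d
m3: inner = H(3b 1f 57 38 c2 1f 35 50 66) = b5; tag = H(51 75 3d 52 a8 b5) = b2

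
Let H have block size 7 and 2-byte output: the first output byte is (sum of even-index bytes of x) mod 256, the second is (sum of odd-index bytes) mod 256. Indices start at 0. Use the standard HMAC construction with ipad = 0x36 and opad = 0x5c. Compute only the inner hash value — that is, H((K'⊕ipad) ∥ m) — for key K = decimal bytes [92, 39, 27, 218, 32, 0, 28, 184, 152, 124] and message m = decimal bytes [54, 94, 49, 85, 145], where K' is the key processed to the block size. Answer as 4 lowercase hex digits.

d267

Key decimal bytes [92, 39, 27, 218, 32, 0, 28, 184, 152, 124] = 5c 27 1b da 20 00 1c b8 98 7c is 10 bytes > B = 7, so hash it first: H(key) = 4b 35, then zero-pad to 7 bytes: K' = 4b 35 00 00 00 00 00.
K' ⊕ ipad = 7d 03 36 36 36 36 36.
Inner input = 7d 03 36 36 36 36 36 ∥ 36 5e 31 55 91.
Inner hash: even-index sum = 466 mod 256 = 210; odd-index sum = 359 mod 256 = 103 → d2 67.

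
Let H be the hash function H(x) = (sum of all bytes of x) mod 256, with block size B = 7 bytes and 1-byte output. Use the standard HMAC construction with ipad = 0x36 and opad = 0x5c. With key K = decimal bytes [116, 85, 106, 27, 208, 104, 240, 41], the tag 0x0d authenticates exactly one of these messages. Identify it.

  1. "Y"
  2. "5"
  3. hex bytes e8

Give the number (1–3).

2

Key decimal bytes [116, 85, 106, 27, 208, 104, 240, 41] = 74 55 6a 1b d0 68 f0 29 is 8 bytes > B = 7, so hash it first: H(key) = 9f, then zero-pad to 7 bytes: K' = 9f 00 00 00 00 00 00.
K' ⊕ ipad = a9 36 36 36 36 36 36; K' ⊕ opad = c3 5c 5c 5c 5c 5c 5c.
m1: inner = H(a9 36 36 36 36 36 36 59) = 46; tag = H(c3 5c 5c 5c 5c 5c 5c 46) = 31
m2: inner = H(a9 36 36 36 36 36 36 35) = 22; tag = H(c3 5c 5c 5c 5c 5c 5c 22) = 0d ← matches
m3: inner = H(a9 36 36 36 36 36 36 e8) = d5; tag = H(c3 5c 5c 5c 5c 5c 5c d5) = c0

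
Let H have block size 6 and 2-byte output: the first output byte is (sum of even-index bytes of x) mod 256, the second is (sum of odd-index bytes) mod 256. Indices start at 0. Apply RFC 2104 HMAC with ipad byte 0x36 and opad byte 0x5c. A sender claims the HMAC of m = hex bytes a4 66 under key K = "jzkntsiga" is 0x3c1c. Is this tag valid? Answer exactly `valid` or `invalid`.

Key "jzkntsiga" = 6a 7a 6b 6e 74 73 69 67 61 is 9 bytes > B = 6, so hash it first: H(key) = 13 c2, then zero-pad to 6 bytes: K' = 13 c2 00 00 00 00.
K' ⊕ ipad = 25 f4 36 36 36 36; K' ⊕ opad = 4f 9e 5c 5c 5c 5c.
Inner hash: even-index sum = 309 mod 256 = 53; odd-index sum = 454 mod 256 = 198 → 35 c6.
Outer hash (recomputed tag): even-index sum = 316 mod 256 = 60; odd-index sum = 540 mod 256 = 28 → 3c 1c.
Recomputed tag = 3c1c; claimed = 3c1c → match.

valid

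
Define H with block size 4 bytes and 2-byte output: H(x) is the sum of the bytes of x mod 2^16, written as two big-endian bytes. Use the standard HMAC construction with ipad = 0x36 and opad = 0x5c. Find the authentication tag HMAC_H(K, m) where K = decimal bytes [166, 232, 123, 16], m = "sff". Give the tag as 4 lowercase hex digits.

Key decimal bytes [166, 232, 123, 16] = a6 e8 7b 10 is exactly B = 4 bytes: K' = a6 e8 7b 10.
K' ⊕ ipad = 90 de 4d 26.  K' ⊕ opad = fa b4 27 4c.
Inner input = (K'⊕ipad) ∥ m = 90 de 4d 26 ∥ 73 66 66.
Inner hash: sum = 144+222+77+38+115+102+102 = 800 → 03 20.
Outer input = (K'⊕opad) ∥ inner = fa b4 27 4c ∥ 03 20.
Outer hash (tag): sum = 250+180+39+76+3+32 = 580 → 02 44.

0244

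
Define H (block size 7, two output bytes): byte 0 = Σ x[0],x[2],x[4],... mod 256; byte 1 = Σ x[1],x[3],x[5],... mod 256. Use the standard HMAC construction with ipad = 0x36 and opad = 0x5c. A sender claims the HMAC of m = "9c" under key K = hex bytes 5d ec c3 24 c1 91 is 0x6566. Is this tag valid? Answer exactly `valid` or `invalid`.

Key hex bytes 5d ec c3 24 c1 91 is 6 bytes ≤ B = 7; zero-pad to 7 bytes: K' = 5d ec c3 24 c1 91 00.
K' ⊕ ipad = 6b da f5 12 f7 a7 36; K' ⊕ opad = 01 b0 9f 78 9d cd 5c.
Inner hash: even-index sum = 752 mod 256 = 240; odd-index sum = 460 mod 256 = 204 → f0 cc.
Outer hash (recomputed tag): even-index sum = 613 mod 256 = 101; odd-index sum = 741 mod 256 = 229 → 65 e5.
Recomputed tag = 65e5; claimed = 6566 → mismatch.

invalid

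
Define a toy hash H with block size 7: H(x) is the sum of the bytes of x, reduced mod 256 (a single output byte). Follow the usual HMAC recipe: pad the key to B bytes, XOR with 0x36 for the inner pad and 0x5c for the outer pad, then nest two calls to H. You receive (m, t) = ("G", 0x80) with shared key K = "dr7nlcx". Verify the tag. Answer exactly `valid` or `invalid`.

invalid

Key "dr7nlcx" = 64 72 37 6e 6c 63 78 is exactly B = 7 bytes: K' = 64 72 37 6e 6c 63 78.
K' ⊕ ipad = 52 44 01 58 5a 55 4e; K' ⊕ opad = 38 2e 6b 32 30 3f 24.
Inner hash: sum = 82+68+1+88+90+85+78+71 = 563; mod 256 = 51 → 33.
Outer hash (recomputed tag): sum = 56+46+107+50+48+63+36+51 = 457; mod 256 = 201 → c9.
Recomputed tag = c9; claimed = 80 → mismatch.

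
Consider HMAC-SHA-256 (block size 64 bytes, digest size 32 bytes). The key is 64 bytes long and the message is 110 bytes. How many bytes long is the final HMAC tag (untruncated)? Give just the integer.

The tag is one SHA-256 digest: 32 bytes.

32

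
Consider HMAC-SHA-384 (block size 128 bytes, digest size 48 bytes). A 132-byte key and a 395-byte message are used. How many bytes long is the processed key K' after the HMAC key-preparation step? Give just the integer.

Key is 132 > 128 bytes, so it is hashed to 48 bytes then zero-padded to 128: |K'| = 128.

128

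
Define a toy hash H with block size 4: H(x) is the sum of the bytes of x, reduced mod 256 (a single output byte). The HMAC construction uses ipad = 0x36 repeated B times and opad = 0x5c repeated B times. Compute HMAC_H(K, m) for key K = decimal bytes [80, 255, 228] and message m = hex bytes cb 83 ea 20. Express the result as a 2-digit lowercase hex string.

Key decimal bytes [80, 255, 228] = 50 ff e4 is 3 bytes ≤ B = 4; zero-pad to 4 bytes: K' = 50 ff e4 00.
K' ⊕ ipad = 66 c9 d2 36.  K' ⊕ opad = 0c a3 b8 5c.
Inner input = (K'⊕ipad) ∥ m = 66 c9 d2 36 ∥ cb 83 ea 20.
Inner hash: sum = 102+201+210+54+203+131+234+32 = 1167; mod 256 = 143 → 8f.
Outer input = (K'⊕opad) ∥ inner = 0c a3 b8 5c ∥ 8f.
Outer hash (tag): sum = 12+163+184+92+143 = 594; mod 256 = 82 → 52.

52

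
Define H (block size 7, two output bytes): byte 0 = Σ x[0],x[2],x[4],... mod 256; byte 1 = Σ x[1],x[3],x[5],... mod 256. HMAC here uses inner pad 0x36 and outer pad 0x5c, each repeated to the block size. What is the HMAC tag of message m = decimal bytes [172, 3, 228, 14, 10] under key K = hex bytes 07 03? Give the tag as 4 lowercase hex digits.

Key hex bytes 07 03 is 2 bytes ≤ B = 7; zero-pad to 7 bytes: K' = 07 03 00 00 00 00 00.
K' ⊕ ipad = 31 35 36 36 36 36 36.  K' ⊕ opad = 5b 5f 5c 5c 5c 5c 5c.
Inner input = (K'⊕ipad) ∥ m = 31 35 36 36 36 36 36 ∥ ac 03 e4 0e 0a.
Inner hash: even-index sum = 228 mod 256 = 228; odd-index sum = 571 mod 256 = 59 → e4 3b.
Outer input = (K'⊕opad) ∥ inner = 5b 5f 5c 5c 5c 5c 5c ∥ e4 3b.
Outer hash (tag): even-index sum = 426 mod 256 = 170; odd-index sum = 507 mod 256 = 251 → aa fb.

aafb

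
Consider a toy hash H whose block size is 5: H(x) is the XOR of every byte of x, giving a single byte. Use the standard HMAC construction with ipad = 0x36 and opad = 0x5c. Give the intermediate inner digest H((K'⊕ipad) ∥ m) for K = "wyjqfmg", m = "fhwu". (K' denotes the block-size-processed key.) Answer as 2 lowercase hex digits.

43

Key "wyjqfmg" = 77 79 6a 71 66 6d 67 is 7 bytes > B = 5, so hash it first: H(key) = 79, then zero-pad to 5 bytes: K' = 79 00 00 00 00.
K' ⊕ ipad = 4f 36 36 36 36.
Inner input = 4f 36 36 36 36 ∥ 66 68 77 75.
Inner hash: XOR 4f⊕36⊕36⊕36⊕36⊕66⊕68⊕77⊕75 = 43.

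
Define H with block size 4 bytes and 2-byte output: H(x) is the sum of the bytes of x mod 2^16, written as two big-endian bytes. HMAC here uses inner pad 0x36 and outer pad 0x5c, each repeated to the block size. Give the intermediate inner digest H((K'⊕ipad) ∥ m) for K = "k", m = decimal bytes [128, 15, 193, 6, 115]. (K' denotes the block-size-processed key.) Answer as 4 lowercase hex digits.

Key "k" = 6b is 1 byte ≤ B = 4; zero-pad to 4 bytes: K' = 6b 00 00 00.
K' ⊕ ipad = 5d 36 36 36.
Inner input = 5d 36 36 36 ∥ 80 0f c1 06 73.
Inner hash: sum = 93+54+54+54+128+15+193+6+115 = 712 → 02 c8.

02c8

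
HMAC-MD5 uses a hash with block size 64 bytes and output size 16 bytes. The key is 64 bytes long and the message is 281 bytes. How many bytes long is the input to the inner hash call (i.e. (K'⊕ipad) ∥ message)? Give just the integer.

Key is 64 ≤ 64 bytes, zero-padded: |K'| = 64.
Inner input = (K'⊕ipad) ∥ m → 64 + 281 = 345 bytes.

345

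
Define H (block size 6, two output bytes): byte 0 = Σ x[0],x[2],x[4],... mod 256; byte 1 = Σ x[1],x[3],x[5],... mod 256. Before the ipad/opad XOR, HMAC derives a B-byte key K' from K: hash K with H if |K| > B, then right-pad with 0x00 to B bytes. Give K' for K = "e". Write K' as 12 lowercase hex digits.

650000000000

Key "e" = 65 is 1 byte ≤ B = 6; zero-pad to 6 bytes: K' = 65 00 00 00 00 00.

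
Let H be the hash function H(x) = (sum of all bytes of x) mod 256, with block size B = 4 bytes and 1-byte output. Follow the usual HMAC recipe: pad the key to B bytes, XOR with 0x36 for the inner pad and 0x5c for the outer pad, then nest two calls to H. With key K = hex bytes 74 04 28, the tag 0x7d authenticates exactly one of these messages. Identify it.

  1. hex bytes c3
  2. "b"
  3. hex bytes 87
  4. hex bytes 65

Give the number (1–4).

4

Key hex bytes 74 04 28 is 3 bytes ≤ B = 4; zero-pad to 4 bytes: K' = 74 04 28 00.
K' ⊕ ipad = 42 32 1e 36; K' ⊕ opad = 28 58 74 5c.
m1: inner = H(42 32 1e 36 c3) = 8b; tag = H(28 58 74 5c 8b) = db
m2: inner = H(42 32 1e 36 62) = 2a; tag = H(28 58 74 5c 2a) = 7a
m3: inner = H(42 32 1e 36 87) = 4f; tag = H(28 58 74 5c 4f) = 9f
m4: inner = H(42 32 1e 36 65) = 2d; tag = H(28 58 74 5c 2d) = 7d ← matches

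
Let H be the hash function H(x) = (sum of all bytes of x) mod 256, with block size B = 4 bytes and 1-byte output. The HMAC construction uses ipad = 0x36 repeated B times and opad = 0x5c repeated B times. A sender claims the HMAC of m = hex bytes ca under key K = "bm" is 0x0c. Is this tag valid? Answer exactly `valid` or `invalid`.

valid

Key "bm" = 62 6d is 2 bytes ≤ B = 4; zero-pad to 4 bytes: K' = 62 6d 00 00.
K' ⊕ ipad = 54 5b 36 36; K' ⊕ opad = 3e 31 5c 5c.
Inner hash: sum = 84+91+54+54+202 = 485; mod 256 = 229 → e5.
Outer hash (recomputed tag): sum = 62+49+92+92+229 = 524; mod 256 = 12 → 0c.
Recomputed tag = 0c; claimed = 0c → match.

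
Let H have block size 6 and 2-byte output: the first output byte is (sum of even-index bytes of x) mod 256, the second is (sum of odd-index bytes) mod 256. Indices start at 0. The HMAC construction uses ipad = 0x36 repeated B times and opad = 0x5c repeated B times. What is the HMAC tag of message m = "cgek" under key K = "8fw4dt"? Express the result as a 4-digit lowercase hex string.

3030

Key "8fw4dt" = 38 66 77 34 64 74 is exactly B = 6 bytes: K' = 38 66 77 34 64 74.
K' ⊕ ipad = 0e 50 41 02 52 42.  K' ⊕ opad = 64 3a 2b 68 38 28.
Inner input = (K'⊕ipad) ∥ m = 0e 50 41 02 52 42 ∥ 63 67 65 6b.
Inner hash: even-index sum = 361 mod 256 = 105; odd-index sum = 358 mod 256 = 102 → 69 66.
Outer input = (K'⊕opad) ∥ inner = 64 3a 2b 68 38 28 ∥ 69 66.
Outer hash (tag): even-index sum = 304 mod 256 = 48; odd-index sum = 304 mod 256 = 48 → 30 30.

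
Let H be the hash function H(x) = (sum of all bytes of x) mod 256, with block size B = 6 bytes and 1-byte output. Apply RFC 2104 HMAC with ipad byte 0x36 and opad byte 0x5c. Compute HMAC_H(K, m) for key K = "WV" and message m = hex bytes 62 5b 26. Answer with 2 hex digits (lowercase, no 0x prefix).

01

Key "WV" = 57 56 is 2 bytes ≤ B = 6; zero-pad to 6 bytes: K' = 57 56 00 00 00 00.
K' ⊕ ipad = 61 60 36 36 36 36.  K' ⊕ opad = 0b 0a 5c 5c 5c 5c.
Inner input = (K'⊕ipad) ∥ m = 61 60 36 36 36 36 ∥ 62 5b 26.
Inner hash: sum = 97+96+54+54+54+54+98+91+38 = 636; mod 256 = 124 → 7c.
Outer input = (K'⊕opad) ∥ inner = 0b 0a 5c 5c 5c 5c ∥ 7c.
Outer hash (tag): sum = 11+10+92+92+92+92+124 = 513; mod 256 = 1 → 01.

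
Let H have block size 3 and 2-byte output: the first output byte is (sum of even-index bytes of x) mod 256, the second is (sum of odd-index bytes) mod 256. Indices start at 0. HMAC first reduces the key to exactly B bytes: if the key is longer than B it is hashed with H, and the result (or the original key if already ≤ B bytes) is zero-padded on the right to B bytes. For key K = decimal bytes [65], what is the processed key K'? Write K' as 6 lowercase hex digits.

Key decimal bytes [65] = 41 is 1 byte ≤ B = 3; zero-pad to 3 bytes: K' = 41 00 00.

410000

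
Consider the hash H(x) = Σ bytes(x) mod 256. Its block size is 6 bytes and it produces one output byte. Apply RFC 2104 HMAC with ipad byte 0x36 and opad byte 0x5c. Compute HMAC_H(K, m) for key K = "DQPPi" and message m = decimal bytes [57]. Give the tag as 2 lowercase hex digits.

41

Key "DQPPi" = 44 51 50 50 69 is 5 bytes ≤ B = 6; zero-pad to 6 bytes: K' = 44 51 50 50 69 00.
K' ⊕ ipad = 72 67 66 66 5f 36.  K' ⊕ opad = 18 0d 0c 0c 35 5c.
Inner input = (K'⊕ipad) ∥ m = 72 67 66 66 5f 36 ∥ 39.
Inner hash: sum = 114+103+102+102+95+54+57 = 627; mod 256 = 115 → 73.
Outer input = (K'⊕opad) ∥ inner = 18 0d 0c 0c 35 5c ∥ 73.
Outer hash (tag): sum = 24+13+12+12+53+92+115 = 321; mod 256 = 65 → 41.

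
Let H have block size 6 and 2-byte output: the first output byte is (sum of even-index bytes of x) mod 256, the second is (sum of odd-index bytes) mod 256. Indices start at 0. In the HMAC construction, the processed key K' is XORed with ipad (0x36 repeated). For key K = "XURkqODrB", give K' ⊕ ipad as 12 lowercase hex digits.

97b736363636

Key "XURkqODrB" = 58 55 52 6b 71 4f 44 72 42 is 9 bytes > B = 6, so hash it first: H(key) = a1 81, then zero-pad to 6 bytes: K' = a1 81 00 00 00 00.
XOR each byte with 0x36: a1⊕36=97, 81⊕36=b7, 00⊕36=36, 00⊕36=36, 00⊕36=36, 00⊕36=36.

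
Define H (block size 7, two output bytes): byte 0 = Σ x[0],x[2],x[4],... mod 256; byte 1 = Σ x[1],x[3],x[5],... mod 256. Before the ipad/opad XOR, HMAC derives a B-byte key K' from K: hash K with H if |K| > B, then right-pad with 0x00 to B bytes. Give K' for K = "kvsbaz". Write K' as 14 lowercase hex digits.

6b767362617a00

Key "kvsbaz" = 6b 76 73 62 61 7a is 6 bytes ≤ B = 7; zero-pad to 7 bytes: K' = 6b 76 73 62 61 7a 00.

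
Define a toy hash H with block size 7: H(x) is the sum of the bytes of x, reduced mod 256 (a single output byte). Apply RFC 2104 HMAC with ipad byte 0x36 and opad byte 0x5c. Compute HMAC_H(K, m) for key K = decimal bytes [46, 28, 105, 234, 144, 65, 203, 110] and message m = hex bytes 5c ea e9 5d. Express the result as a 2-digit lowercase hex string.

Key decimal bytes [46, 28, 105, 234, 144, 65, 203, 110] = 2e 1c 69 ea 90 41 cb 6e is 8 bytes > B = 7, so hash it first: H(key) = a7, then zero-pad to 7 bytes: K' = a7 00 00 00 00 00 00.
K' ⊕ ipad = 91 36 36 36 36 36 36.  K' ⊕ opad = fb 5c 5c 5c 5c 5c 5c.
Inner input = (K'⊕ipad) ∥ m = 91 36 36 36 36 36 36 ∥ 5c ea e9 5d.
Inner hash: sum = 145+54+54+54+54+54+54+92+234+233+93 = 1121; mod 256 = 97 → 61.
Outer input = (K'⊕opad) ∥ inner = fb 5c 5c 5c 5c 5c 5c ∥ 61.
Outer hash (tag): sum = 251+92+92+92+92+92+92+97 = 900; mod 256 = 132 → 84.

84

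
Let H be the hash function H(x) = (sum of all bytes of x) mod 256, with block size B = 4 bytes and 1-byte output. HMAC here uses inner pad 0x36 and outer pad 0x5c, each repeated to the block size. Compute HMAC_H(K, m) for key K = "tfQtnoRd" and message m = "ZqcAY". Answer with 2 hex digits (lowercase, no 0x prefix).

f0

Key "tfQtnoRd" = 74 66 51 74 6e 6f 52 64 is 8 bytes > B = 4, so hash it first: H(key) = 32, then zero-pad to 4 bytes: K' = 32 00 00 00.
K' ⊕ ipad = 04 36 36 36.  K' ⊕ opad = 6e 5c 5c 5c.
Inner input = (K'⊕ipad) ∥ m = 04 36 36 36 ∥ 5a 71 63 41 59.
Inner hash: sum = 4+54+54+54+90+113+99+65+89 = 622; mod 256 = 110 → 6e.
Outer input = (K'⊕opad) ∥ inner = 6e 5c 5c 5c ∥ 6e.
Outer hash (tag): sum = 110+92+92+92+110 = 496; mod 256 = 240 → f0.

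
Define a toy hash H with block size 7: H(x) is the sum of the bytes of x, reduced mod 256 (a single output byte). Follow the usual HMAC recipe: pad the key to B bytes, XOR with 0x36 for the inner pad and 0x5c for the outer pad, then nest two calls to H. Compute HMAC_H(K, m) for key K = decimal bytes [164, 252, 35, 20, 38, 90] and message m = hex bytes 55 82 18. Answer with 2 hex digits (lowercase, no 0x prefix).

Key decimal bytes [164, 252, 35, 20, 38, 90] = a4 fc 23 14 26 5a is 6 bytes ≤ B = 7; zero-pad to 7 bytes: K' = a4 fc 23 14 26 5a 00.
K' ⊕ ipad = 92 ca 15 22 10 6c 36.  K' ⊕ opad = f8 a0 7f 48 7a 06 5c.
Inner input = (K'⊕ipad) ∥ m = 92 ca 15 22 10 6c 36 ∥ 55 82 18.
Inner hash: sum = 146+202+21+34+16+108+54+85+130+24 = 820; mod 256 = 52 → 34.
Outer input = (K'⊕opad) ∥ inner = f8 a0 7f 48 7a 06 5c ∥ 34.
Outer hash (tag): sum = 248+160+127+72+122+6+92+52 = 879; mod 256 = 111 → 6f.

6f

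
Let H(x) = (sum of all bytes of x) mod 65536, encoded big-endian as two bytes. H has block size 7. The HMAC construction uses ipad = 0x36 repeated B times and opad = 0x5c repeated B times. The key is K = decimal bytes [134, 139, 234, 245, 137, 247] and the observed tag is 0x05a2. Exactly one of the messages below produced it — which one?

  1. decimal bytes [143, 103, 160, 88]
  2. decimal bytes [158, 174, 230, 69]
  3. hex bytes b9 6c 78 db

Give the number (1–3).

Key decimal bytes [134, 139, 234, 245, 137, 247] = 86 8b ea f5 89 f7 is 6 bytes ≤ B = 7; zero-pad to 7 bytes: K' = 86 8b ea f5 89 f7 00.
K' ⊕ ipad = b0 bd dc c3 bf c1 36; K' ⊕ opad = da d7 b6 a9 d5 ab 5c.
m1: inner = H(b0 bd dc c3 bf c1 36 8f 67 a0 58) = 06 b0; tag = H(da d7 b6 a9 d5 ab 5c 06 b0) = 05a2 ← matches
m2: inner = H(b0 bd dc c3 bf c1 36 9e ae e6 45) = 07 39; tag = H(da d7 b6 a9 d5 ab 5c 07 39) = 052c
m3: inner = H(b0 bd dc c3 bf c1 36 b9 6c 78 db) = 07 3a; tag = H(da d7 b6 a9 d5 ab 5c 07 3a) = 052d

1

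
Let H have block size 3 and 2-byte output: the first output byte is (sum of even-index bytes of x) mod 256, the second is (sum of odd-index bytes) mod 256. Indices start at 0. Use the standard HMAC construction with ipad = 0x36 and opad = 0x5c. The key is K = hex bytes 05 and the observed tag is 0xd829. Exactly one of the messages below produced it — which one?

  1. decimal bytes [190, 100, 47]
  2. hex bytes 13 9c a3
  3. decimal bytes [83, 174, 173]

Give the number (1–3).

1

Key hex bytes 05 is 1 byte ≤ B = 3; zero-pad to 3 bytes: K' = 05 00 00.
K' ⊕ ipad = 33 36 36; K' ⊕ opad = 59 5c 5c.
m1: inner = H(33 36 36 be 64 2f) = cd 23; tag = H(59 5c 5c cd 23) = d829 ← matches
m2: inner = H(33 36 36 13 9c a3) = 05 ec; tag = H(59 5c 5c 05 ec) = a161
m3: inner = H(33 36 36 53 ae ad) = 17 36; tag = H(59 5c 5c 17 36) = eb73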